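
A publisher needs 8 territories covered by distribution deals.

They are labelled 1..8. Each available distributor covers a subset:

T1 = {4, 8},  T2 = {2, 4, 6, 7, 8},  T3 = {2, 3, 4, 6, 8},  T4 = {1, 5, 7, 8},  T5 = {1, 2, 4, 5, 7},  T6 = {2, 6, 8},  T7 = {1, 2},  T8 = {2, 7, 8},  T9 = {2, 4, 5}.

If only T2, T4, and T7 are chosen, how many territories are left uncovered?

Union of T2, T4, T7 = {1, 2, 4, 5, 6, 7, 8}.
Not covered: 3 — 1 territory.

1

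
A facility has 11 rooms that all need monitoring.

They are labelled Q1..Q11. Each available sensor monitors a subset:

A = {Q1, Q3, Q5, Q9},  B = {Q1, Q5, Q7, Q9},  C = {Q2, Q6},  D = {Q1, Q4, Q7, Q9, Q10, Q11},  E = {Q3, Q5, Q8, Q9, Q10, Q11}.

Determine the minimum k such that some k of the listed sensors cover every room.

3

Take {C, D, E}. Their union is {Q1, Q2, Q3, Q4, Q5, Q6, Q7, Q8, Q9, Q10, Q11}, which is all 11 rooms.
Only C contains Q2, so C is forced; the remaining 9 rooms need at least 2 more sensors (each remaining sensor adds at most 6) — so at least 3 sensors are needed, and 3 is optimal.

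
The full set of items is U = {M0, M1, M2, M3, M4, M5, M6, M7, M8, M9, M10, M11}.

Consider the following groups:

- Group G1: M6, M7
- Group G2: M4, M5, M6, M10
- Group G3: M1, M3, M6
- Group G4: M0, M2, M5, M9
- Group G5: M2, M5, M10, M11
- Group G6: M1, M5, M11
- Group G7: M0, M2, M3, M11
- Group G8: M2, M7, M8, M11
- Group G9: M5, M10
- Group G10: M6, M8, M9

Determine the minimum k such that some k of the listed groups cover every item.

4

Take {G2, G3, G4, G8}. Their union is {M0, M1, M2, M3, M4, M5, M6, M7, M8, M9, M10, M11}, which is all 12 items.
No 3 of the 10 groups cover everything (all 120 combinations miss at least one item), so 4 is optimal.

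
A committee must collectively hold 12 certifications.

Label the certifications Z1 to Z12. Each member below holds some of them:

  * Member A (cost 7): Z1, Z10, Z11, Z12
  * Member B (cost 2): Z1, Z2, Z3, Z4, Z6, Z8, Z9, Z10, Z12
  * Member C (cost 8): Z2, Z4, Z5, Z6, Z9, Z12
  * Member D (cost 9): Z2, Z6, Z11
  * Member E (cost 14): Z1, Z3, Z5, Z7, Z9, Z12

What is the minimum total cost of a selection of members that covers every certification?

A, B, E together cover every certification (A ∪ B ∪ E = {Z1, Z2, Z3, Z4, Z5, Z6, Z7, Z8, Z9, Z10, Z11, Z12}); total cost 7 + 2 + 14 = 23.
No covering selection has total cost below 23.

23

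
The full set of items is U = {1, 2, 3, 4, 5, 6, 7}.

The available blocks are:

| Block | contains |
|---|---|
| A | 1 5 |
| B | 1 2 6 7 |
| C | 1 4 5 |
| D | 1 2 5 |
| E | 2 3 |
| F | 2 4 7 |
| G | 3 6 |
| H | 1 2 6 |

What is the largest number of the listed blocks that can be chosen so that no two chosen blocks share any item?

3

A, F, G are pairwise disjoint (A={1,5}; F={2,4,7}; G={3,6}).
Every remaining block overlaps one of these, and no 4 of the listed blocks are pairwise disjoint, so 3 is the maximum.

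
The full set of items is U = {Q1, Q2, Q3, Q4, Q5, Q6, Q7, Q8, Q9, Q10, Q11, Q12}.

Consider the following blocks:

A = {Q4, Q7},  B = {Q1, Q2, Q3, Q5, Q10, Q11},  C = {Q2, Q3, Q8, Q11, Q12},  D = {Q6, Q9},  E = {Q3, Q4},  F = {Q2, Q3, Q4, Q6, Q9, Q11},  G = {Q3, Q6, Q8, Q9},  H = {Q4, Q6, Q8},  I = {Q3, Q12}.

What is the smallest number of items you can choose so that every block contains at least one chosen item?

3

Take T = {Q3, Q4, Q9}. Each listed block contains at least one of these, so T is a hitting set of size 3.
The blocks A, D, I are pairwise disjoint, so any hitting set needs a separate item for each — at least 3. Hence 3 is optimal.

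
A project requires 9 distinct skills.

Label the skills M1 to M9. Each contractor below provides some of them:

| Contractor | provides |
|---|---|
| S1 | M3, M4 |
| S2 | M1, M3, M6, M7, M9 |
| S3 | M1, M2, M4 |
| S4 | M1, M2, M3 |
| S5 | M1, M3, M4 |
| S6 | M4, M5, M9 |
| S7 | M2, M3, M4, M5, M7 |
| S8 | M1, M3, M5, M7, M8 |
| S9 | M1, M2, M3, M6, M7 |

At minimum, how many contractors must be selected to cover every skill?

S2 and S7 and S8 together: S2 ∪ S7 ∪ S8 = {M1, M2, M3, M4, M5, M6, M7, M8, M9} — every skill is covered.
Only S8 contains M8, so S8 is forced; the remaining 4 skills need at least 2 more contractors (each remaining contractor adds at most 2) — so at least 3 contractors are needed, and 3 is optimal.

3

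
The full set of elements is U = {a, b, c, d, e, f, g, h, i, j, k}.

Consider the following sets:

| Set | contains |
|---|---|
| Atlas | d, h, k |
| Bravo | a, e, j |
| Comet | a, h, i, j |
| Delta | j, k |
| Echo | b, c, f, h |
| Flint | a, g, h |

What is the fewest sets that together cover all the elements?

5

Atlas, Bravo, Comet, Echo, and Flint cover everything between them: the union {a, b, c, d, e, f, g, h, i, j, k} is all of U.
No 4 of the 6 sets cover everything (all 15 combinations miss at least one element), so 5 is optimal.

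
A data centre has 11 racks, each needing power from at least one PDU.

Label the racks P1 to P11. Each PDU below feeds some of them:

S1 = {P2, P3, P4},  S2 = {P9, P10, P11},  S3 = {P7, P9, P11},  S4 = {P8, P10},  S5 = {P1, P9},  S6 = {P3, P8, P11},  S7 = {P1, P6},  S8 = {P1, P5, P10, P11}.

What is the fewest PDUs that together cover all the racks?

5

Take {S1, S3, S6, S7, S8}. Their union is {P1, P2, P3, P4, P5, P6, P7, P8, P9, P10, P11}, which is all 11 racks.
No 4 of the 8 PDUs cover everything (all 70 combinations miss at least one rack), so 5 is optimal.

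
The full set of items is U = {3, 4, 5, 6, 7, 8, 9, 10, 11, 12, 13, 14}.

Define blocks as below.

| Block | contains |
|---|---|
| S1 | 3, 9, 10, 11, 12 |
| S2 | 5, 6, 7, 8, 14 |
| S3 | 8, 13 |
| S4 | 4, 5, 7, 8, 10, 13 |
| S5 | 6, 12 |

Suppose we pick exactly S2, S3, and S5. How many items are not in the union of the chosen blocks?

5

Union of S2, S3, S5 = {5, 6, 7, 8, 12, 13, 14}.
Not covered: 3, 4, 9, 10, 11 — 5 items.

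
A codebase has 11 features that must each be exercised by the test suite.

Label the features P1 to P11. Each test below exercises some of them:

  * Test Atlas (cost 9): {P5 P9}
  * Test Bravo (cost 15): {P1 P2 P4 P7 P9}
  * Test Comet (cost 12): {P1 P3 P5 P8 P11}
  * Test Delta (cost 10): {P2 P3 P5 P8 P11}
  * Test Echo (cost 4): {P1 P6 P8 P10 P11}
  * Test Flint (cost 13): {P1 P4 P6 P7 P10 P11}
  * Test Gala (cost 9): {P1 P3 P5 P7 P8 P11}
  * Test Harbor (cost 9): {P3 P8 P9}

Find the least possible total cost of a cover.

Bravo, Echo, Gala together cover every feature (Bravo ∪ Echo ∪ Gala = {P1, P2, P3, P4, P5, P6, P7, P8, P9, P10, P11}); total cost 15 + 4 + 9 = 28.
No covering selection has total cost below 28.

28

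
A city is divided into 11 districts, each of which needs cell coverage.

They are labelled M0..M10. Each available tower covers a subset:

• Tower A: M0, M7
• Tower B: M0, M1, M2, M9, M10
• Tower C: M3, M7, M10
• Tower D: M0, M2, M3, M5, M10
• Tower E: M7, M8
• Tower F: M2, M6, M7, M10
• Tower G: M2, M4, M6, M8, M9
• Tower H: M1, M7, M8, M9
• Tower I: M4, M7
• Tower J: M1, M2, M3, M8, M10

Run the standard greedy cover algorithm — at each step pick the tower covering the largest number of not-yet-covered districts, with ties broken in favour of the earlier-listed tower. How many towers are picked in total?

4

Greedy: pick B (covers 5 new) → pick G (covers 3 new) → pick C (covers 2 new) → pick D (covers 1 new). Total picks: 4.
(The true minimum cover uses only 3 towers, so greedy is not optimal here.)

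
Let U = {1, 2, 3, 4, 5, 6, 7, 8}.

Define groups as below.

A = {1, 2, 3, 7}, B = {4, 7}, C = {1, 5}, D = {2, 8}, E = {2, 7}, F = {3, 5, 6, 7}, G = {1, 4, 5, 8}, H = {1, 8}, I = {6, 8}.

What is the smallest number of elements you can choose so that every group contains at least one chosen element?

3

T = {1, 7, 8} meets every group (each contains at least one member of T), and |T| = 3.
The groups B, C, I are pairwise disjoint, so any hitting set needs a separate element for each — at least 3. Hence 3 is optimal.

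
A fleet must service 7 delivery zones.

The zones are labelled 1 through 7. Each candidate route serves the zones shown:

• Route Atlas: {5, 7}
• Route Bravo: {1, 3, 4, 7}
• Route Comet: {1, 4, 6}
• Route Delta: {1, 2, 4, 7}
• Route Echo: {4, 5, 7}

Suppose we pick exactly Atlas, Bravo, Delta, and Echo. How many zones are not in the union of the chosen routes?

Union of Atlas, Bravo, Delta, Echo = {1, 2, 3, 4, 5, 7}.
Not covered: 6 — 1 zone.

1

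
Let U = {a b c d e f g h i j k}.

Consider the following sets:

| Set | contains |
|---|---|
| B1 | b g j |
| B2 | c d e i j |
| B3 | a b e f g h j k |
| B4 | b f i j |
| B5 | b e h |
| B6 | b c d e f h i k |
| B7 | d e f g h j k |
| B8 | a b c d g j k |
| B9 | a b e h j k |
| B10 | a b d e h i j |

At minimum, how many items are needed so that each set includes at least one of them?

2

The 2 items {b, j} hit every set.
No single item lies in every set, so at least 2 are needed and 2 is optimal.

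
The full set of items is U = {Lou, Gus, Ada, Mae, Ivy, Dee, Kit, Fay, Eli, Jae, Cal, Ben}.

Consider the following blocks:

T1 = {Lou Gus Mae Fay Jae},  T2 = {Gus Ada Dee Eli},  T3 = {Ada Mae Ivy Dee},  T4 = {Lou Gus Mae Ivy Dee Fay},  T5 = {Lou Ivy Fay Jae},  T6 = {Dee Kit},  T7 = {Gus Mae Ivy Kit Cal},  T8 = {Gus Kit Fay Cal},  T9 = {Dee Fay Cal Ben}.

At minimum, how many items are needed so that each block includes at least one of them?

H = {Gus, Dee, Fay} meets every block (each contains at least one member of H), and |H| = 3.
No choice of 2 items meets every block, so 3 is the minimum.

3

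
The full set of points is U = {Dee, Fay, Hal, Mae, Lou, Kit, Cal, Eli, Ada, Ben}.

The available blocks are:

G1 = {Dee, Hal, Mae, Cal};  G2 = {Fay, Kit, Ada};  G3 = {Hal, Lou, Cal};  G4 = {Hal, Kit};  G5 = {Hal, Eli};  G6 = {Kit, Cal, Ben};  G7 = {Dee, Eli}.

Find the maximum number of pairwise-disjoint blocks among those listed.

G2, G3, G7 are pairwise disjoint (G2={Fay,Kit,Ada}; G3={Hal,Lou,Cal}; G7={Dee,Eli}).
Every remaining block overlaps one of these, and no 4 of the listed blocks are pairwise disjoint, so 3 is the maximum.

3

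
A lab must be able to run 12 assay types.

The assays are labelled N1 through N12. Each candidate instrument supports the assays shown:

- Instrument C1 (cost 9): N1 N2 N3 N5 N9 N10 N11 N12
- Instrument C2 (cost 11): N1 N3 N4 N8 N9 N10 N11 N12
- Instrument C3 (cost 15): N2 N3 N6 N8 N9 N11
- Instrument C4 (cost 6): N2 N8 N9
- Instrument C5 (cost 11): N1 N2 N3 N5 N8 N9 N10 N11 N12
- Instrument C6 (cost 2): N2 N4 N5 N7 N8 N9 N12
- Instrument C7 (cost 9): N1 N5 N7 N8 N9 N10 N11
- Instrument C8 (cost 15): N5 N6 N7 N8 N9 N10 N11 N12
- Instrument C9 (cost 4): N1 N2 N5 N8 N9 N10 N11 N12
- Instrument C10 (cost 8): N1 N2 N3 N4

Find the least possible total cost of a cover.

C3, C6, C9 together cover every assay (C3 ∪ C6 ∪ C9 = {N1, N2, N3, N4, N5, N6, N7, N8, N9, N10, N11, N12}); total cost 15 + 2 + 4 = 21.
No covering selection has total cost below 21.

21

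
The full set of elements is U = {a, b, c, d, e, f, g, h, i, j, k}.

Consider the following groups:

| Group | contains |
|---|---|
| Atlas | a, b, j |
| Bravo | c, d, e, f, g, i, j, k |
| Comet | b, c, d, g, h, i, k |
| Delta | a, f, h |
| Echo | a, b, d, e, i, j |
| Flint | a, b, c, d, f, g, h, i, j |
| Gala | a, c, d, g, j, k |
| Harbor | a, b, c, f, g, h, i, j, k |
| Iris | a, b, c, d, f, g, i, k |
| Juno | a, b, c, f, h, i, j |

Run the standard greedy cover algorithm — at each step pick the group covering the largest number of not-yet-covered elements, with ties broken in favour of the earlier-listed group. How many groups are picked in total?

Greedy: pick Flint (covers 9 new) → pick Bravo (covers 2 new). Total picks: 2.

2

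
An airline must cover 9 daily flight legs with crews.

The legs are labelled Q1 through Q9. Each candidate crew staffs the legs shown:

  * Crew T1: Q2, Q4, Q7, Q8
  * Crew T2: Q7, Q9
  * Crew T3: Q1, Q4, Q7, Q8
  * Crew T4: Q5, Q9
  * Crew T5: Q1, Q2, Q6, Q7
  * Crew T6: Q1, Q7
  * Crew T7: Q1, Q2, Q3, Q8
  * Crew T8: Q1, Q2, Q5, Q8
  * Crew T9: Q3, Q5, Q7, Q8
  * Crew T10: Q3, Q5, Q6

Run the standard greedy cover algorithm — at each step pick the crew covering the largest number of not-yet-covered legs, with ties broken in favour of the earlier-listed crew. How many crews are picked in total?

4

Greedy: pick T1 (covers 4 new) → pick T10 (covers 3 new) → pick T2 (covers 1 new) → pick T3 (covers 1 new). Total picks: 4.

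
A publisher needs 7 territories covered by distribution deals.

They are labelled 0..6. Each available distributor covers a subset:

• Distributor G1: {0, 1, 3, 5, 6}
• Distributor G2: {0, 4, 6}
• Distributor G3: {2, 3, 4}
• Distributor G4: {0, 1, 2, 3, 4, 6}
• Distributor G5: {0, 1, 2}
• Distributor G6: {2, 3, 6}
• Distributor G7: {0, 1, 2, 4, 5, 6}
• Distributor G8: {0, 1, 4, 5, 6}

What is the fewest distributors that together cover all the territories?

2

G1 and G4 together: G1 ∪ G4 = {0, 1, 2, 3, 4, 5, 6} — every territory is covered.
No single distributor has all 7 territories (the largest, G4, has 6), so 2 is optimal.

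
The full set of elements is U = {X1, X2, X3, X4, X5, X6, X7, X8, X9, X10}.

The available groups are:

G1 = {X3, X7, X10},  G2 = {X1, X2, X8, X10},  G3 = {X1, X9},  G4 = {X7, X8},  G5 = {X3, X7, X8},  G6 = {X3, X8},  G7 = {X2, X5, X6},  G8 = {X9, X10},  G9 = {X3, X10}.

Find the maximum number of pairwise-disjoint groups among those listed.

G3, G4, G7, G9 are pairwise disjoint (G3={X1,X9}; G4={X7,X8}; G7={X2,X5,X6}; G9={X3,X10}).
Every remaining group overlaps one of these, and no 5 of the listed groups are pairwise disjoint, so 4 is the maximum.

4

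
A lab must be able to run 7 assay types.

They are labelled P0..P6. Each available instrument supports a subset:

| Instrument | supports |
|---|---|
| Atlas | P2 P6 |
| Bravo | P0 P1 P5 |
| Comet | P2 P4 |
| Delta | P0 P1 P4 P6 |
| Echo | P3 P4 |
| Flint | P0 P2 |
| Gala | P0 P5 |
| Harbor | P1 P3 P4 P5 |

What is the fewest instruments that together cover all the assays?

Atlas and Bravo and Echo together: Atlas ∪ Bravo ∪ Echo = {P0, P1, P2, P3, P4, P5, P6} — every assay is covered.
No 2 of the 8 instruments cover everything (all 28 combinations miss at least one assay), so 3 is optimal.

3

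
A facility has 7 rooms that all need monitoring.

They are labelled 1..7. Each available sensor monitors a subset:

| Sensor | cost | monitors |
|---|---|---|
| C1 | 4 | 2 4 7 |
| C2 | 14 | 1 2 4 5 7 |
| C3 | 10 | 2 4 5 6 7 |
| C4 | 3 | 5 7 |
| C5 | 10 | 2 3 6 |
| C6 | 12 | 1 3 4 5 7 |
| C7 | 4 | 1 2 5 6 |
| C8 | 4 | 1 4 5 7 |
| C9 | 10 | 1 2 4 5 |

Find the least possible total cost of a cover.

14

C5, C8 together cover every room (C5 ∪ C8 = {1, 2, 3, 4, 5, 6, 7}); total cost 10 + 4 = 14.
The greedy pick C7, C1, C5 costs 18; no covering selection beats 14.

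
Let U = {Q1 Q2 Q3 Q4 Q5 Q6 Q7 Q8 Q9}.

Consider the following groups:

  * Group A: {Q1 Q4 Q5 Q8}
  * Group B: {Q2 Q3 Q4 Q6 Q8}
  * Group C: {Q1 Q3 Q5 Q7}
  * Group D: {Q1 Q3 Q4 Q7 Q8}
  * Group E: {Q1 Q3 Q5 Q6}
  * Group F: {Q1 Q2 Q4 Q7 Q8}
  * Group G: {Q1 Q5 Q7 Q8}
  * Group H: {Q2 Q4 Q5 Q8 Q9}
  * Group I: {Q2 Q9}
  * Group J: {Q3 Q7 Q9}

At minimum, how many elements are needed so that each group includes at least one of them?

The 3 elements {Q2, Q3, Q8} hit every group.
No choice of 2 elements meets every group, so 3 is the minimum.

3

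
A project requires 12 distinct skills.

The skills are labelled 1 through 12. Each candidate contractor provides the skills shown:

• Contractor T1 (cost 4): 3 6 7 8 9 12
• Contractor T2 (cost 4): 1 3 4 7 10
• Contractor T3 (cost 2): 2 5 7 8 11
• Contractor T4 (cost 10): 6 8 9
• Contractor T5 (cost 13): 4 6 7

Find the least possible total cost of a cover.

T1, T2, T3 together cover every skill (T1 ∪ T2 ∪ T3 = {1, 2, 3, 4, 5, 6, 7, 8, 9, 10, 11, 12}); total cost 4 + 4 + 2 = 10.
No covering selection has total cost below 10.

10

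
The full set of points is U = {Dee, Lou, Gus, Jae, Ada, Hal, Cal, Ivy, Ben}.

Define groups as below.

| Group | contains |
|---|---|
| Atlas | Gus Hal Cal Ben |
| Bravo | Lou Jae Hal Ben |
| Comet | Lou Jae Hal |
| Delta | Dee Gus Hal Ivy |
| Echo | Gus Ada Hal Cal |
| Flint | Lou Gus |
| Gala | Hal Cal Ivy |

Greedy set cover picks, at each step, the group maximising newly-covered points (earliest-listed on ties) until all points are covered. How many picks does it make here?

Greedy: pick Atlas (covers 4 new) → pick Bravo (covers 2 new) → pick Delta (covers 2 new) → pick Echo (covers 1 new). Total picks: 4.
(The true minimum cover uses only 3 groups, so greedy is not optimal here.)

4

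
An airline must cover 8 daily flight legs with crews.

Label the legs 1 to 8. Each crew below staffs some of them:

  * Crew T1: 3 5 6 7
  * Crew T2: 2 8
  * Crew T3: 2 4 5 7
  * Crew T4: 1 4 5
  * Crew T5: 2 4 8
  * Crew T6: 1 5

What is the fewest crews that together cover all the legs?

3

Take {T1, T5, T6}. Their union is {1, 2, 3, 4, 5, 6, 7, 8}, which is all 8 legs.
Only T1 contains 3, so T1 is forced; the remaining 4 legs need at least 2 more crews (each remaining crew adds at most 3) — so at least 3 crews are needed, and 3 is optimal.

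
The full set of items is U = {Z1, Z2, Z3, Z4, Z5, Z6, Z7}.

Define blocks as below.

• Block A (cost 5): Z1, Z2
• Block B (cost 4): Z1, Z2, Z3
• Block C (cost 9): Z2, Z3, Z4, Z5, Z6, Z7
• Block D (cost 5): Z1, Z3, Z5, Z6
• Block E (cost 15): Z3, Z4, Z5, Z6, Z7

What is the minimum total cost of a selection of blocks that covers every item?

13

B, C together cover every item (B ∪ C = {Z1, Z2, Z3, Z4, Z5, Z6, Z7}); total cost 4 + 9 = 13.
The greedy pick D, C costs 14; no covering selection beats 13.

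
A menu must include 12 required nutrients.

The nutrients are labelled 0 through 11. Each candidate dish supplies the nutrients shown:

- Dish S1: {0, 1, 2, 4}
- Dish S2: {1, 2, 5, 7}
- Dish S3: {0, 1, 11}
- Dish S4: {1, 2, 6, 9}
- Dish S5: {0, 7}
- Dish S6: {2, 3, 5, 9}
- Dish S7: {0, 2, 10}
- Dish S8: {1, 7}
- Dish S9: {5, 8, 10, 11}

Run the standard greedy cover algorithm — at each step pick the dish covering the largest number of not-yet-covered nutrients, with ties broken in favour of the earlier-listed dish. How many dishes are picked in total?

5

Greedy: pick S1 (covers 4 new) → pick S9 (covers 4 new) → pick S4 (covers 2 new) → pick S2 (covers 1 new) → pick S6 (covers 1 new). Total picks: 5.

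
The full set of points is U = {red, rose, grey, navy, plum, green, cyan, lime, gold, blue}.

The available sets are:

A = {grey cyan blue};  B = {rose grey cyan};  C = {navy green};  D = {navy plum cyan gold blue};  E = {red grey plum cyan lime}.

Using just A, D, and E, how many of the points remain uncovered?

Union of A, D, E = {red, grey, navy, plum, cyan, lime, gold, blue}.
Not covered: rose, green — 2 points.

2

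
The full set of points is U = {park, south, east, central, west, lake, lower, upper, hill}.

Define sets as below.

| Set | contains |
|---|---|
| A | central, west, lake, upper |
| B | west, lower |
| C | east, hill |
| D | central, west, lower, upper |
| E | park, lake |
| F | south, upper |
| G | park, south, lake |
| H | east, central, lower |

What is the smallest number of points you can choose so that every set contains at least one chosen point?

T = {park, east, west, upper} meets every set (each contains at least one member of T), and |T| = 4.
The sets B, C, E, F are pairwise disjoint, so any hitting set needs a separate point for each — at least 4. Hence 4 is optimal.

4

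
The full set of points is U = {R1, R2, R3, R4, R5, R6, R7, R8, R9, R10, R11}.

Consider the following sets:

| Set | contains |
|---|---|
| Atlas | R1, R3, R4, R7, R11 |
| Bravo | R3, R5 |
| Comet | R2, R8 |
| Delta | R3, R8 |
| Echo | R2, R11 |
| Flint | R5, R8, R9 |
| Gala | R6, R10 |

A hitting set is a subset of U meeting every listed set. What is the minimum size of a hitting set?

4

The 4 points {R3, R6, R8, R11} hit every set.
No choice of 3 points meets every set, so 4 is the minimum.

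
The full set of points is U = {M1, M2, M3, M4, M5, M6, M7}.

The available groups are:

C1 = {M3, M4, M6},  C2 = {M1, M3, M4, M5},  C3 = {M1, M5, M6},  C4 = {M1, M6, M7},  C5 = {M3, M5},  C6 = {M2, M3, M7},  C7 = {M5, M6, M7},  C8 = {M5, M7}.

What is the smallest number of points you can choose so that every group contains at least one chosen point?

H = {M1, M3, M7} meets every group (each contains at least one member of H), and |H| = 3.
No choice of 2 points meets every group, so 3 is the minimum.

3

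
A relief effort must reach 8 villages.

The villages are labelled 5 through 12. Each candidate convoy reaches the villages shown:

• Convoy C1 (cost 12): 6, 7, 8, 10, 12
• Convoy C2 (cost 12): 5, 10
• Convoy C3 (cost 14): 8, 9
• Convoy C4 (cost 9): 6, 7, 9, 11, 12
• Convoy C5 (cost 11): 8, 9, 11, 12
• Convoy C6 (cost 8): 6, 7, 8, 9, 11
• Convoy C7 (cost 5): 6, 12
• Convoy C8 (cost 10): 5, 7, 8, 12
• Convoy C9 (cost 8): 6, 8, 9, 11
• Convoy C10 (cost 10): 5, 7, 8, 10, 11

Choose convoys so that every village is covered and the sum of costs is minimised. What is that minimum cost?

19

C4, C10 together cover every village (C4 ∪ C10 = {5, 6, 7, 8, 9, 10, 11, 12}); total cost 9 + 10 = 19.
The greedy pick C6, C7, C10 costs 23; no covering selection beats 19.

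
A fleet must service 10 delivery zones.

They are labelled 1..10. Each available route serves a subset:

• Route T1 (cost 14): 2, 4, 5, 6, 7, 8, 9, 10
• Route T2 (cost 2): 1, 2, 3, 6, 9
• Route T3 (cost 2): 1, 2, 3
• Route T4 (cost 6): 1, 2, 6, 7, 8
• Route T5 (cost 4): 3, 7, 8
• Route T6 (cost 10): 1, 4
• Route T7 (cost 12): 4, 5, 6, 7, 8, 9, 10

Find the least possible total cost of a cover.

14

T3, T7 together cover every zone (T3 ∪ T7 = {1, 2, 3, 4, 5, 6, 7, 8, 9, 10}); total cost 2 + 12 = 14.
The greedy pick T2, T5, T7 costs 18; no covering selection beats 14.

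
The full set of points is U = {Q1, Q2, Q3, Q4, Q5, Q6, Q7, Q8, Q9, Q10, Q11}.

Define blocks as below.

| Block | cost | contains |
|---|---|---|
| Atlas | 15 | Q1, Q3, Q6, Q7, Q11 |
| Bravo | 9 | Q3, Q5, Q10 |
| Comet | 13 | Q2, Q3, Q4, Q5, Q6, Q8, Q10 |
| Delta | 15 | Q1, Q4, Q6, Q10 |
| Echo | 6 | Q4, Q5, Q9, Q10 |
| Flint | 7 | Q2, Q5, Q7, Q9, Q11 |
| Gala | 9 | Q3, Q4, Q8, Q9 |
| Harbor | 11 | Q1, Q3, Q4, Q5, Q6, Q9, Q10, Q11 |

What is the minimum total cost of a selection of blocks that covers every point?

Flint, Gala, Harbor together cover every point (Flint ∪ Gala ∪ Harbor = {Q1, Q2, Q3, Q4, Q5, Q6, Q7, Q8, Q9, Q10, Q11}); total cost 7 + 9 + 11 = 27.
No covering selection has total cost below 27.

27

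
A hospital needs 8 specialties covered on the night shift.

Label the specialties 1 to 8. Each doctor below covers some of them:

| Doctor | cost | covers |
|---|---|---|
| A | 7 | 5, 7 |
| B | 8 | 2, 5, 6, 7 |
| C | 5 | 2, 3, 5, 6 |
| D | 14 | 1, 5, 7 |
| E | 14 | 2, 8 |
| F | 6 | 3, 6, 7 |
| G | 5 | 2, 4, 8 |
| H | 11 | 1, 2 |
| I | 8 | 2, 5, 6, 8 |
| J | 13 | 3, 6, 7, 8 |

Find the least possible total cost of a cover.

C, D, G together cover every specialty (C ∪ D ∪ G = {1, 2, 3, 4, 5, 6, 7, 8}); total cost 5 + 14 + 5 = 24.
The greedy pick C, G, F, H costs 27; no covering selection beats 24.

24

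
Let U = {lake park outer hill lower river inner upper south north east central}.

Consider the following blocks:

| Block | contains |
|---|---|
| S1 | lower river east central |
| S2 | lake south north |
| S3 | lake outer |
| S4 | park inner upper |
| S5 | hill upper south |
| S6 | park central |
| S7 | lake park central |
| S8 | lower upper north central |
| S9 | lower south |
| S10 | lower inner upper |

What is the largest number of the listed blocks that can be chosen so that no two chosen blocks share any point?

S1, S3, S4 are pairwise disjoint (S1={lower,river,east,central}; S3={lake,outer}; S4={park,inner,upper}).
Every remaining block overlaps one of these, and no 4 of the listed blocks are pairwise disjoint, so 3 is the maximum.

3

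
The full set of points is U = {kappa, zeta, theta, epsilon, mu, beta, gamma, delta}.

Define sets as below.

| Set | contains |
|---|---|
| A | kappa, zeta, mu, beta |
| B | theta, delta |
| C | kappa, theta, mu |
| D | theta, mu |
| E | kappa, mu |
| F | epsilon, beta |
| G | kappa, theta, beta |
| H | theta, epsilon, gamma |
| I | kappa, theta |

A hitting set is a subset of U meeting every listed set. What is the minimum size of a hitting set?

Take T = {theta, epsilon, mu}. Each listed set contains at least one of these, so T is a hitting set of size 3.
The sets B, E, F are pairwise disjoint, so any hitting set needs a separate point for each — at least 3. Hence 3 is optimal.

3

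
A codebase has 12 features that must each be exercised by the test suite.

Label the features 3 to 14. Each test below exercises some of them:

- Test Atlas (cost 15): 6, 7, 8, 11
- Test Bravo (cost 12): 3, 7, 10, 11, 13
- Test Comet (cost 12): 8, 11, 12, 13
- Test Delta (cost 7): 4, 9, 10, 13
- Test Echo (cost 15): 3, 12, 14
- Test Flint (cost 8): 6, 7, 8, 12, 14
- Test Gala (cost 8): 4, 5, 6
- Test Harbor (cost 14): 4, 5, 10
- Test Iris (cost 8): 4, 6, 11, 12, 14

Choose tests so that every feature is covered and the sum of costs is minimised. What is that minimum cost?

35

Bravo, Delta, Flint, Gala together cover every feature (Bravo ∪ Delta ∪ Flint ∪ Gala = {3, 4, 5, 6, 7, 8, 9, 10, 11, 12, 13, 14}); total cost 12 + 7 + 8 + 8 = 35.
No covering selection has total cost below 35.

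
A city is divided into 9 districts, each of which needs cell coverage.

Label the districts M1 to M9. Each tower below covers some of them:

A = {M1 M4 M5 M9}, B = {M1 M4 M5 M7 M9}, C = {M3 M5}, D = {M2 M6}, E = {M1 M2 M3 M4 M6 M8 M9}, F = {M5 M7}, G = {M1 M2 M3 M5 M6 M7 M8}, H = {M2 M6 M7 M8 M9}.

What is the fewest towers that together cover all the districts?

2

E and G together: E ∪ G = {M1, M2, M3, M4, M5, M6, M7, M8, M9} — every district is covered.
No single tower has all 9 districts (the largest, E, has 7), so 2 is optimal.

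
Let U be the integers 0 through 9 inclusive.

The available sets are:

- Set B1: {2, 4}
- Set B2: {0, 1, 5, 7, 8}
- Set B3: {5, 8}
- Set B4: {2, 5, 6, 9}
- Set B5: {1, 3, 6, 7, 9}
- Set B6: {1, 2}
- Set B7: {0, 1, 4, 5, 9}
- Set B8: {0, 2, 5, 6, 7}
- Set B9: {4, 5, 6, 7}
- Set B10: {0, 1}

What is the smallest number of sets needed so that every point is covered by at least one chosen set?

3

B1 and B2 and B5 together: B1 ∪ B2 ∪ B5 = {0, 1, 2, 3, 4, 5, 6, 7, 8, 9} — every point is covered.
Only B5 contains 3, so B5 is forced; the remaining 5 points need at least 2 more sets (each remaining set adds at most 3) — so at least 3 sets are needed, and 3 is optimal.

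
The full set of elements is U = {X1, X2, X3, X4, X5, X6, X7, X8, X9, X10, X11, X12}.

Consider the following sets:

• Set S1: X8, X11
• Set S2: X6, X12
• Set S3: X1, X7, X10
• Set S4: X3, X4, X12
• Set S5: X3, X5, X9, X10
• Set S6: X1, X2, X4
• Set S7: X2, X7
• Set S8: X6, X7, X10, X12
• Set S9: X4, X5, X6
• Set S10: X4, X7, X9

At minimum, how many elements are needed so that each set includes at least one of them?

5

The 5 elements {X4, X7, X9, X11, X12} hit every set.
No choice of 4 elements meets every set, so 5 is the minimum.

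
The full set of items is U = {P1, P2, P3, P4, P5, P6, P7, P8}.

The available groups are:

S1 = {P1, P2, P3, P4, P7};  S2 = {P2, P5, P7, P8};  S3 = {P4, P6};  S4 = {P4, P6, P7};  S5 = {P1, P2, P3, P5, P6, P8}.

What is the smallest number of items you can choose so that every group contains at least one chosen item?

H = {P2, P4} meets every group (each contains at least one member of H), and |H| = 2.
The groups S2, S3 are pairwise disjoint, so any hitting set needs a separate item for each — at least 2. Hence 2 is optimal.

2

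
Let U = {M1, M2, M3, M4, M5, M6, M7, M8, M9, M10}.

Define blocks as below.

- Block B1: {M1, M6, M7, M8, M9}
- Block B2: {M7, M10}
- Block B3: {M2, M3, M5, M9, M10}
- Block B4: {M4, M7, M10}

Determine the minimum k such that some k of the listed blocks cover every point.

3

B1, B3, and B4 cover everything between them: the union {M1, M2, M3, M4, M5, M6, M7, M8, M9, M10} is all of U.
Only B1 contains M1, so B1 is forced; the remaining 5 points need at least 2 more blocks (each remaining block adds at most 4) — so at least 3 blocks are needed, and 3 is optimal.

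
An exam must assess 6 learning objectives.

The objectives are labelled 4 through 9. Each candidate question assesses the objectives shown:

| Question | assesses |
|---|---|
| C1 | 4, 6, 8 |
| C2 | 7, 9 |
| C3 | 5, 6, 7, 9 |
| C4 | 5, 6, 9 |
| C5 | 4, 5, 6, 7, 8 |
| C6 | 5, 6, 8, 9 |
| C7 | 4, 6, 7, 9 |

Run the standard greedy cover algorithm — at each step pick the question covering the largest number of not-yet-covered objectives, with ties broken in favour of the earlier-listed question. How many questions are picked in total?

Greedy: pick C5 (covers 5 new) → pick C2 (covers 1 new). Total picks: 2.

2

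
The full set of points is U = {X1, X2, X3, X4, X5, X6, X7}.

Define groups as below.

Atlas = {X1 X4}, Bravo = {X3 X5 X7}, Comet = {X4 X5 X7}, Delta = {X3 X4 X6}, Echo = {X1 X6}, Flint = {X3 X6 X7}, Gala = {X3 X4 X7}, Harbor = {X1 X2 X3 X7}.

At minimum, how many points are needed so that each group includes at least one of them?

3

Take H = {X4, X6, X7}. Each listed group contains at least one of these, so H is a hitting set of size 3.
No choice of 2 points meets every group, so 3 is the minimum.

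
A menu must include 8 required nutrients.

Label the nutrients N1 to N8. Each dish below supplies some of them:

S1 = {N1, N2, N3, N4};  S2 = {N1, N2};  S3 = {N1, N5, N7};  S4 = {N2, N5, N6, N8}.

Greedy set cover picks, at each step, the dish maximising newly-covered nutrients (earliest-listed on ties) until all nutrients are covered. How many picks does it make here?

Greedy: pick S1 (covers 4 new) → pick S4 (covers 3 new) → pick S3 (covers 1 new). Total picks: 3.

3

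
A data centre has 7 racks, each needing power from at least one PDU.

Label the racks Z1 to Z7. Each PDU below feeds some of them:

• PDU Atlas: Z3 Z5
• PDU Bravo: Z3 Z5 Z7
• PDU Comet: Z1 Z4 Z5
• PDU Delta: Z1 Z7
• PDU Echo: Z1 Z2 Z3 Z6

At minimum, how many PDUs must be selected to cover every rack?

Comet and Delta and Echo together: Comet ∪ Delta ∪ Echo = {Z1, Z2, Z3, Z4, Z5, Z6, Z7} — every rack is covered.
Only Echo contains Z2, so Echo is forced; the remaining 3 racks need at least 2 more PDUs (each remaining PDU adds at most 2) — so at least 3 PDUs are needed, and 3 is optimal.

3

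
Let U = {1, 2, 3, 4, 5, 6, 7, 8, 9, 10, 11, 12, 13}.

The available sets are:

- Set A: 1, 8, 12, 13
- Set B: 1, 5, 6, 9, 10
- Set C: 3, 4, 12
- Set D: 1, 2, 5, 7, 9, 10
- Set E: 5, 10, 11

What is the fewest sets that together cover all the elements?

5

A, B, C, D, and E cover everything between them: the union {1, 2, 3, 4, 5, 6, 7, 8, 9, 10, 11, 12, 13} is all of U.
No 4 of the 5 sets cover everything (all 5 combinations miss at least one element), so 5 is optimal.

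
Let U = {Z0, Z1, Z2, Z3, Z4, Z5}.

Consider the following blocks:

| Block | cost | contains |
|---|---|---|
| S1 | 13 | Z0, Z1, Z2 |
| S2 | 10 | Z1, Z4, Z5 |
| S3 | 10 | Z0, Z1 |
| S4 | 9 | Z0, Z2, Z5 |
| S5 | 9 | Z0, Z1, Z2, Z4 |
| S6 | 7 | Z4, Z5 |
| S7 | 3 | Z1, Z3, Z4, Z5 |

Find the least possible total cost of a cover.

12

S4, S7 together cover every point (S4 ∪ S7 = {Z0, Z1, Z2, Z3, Z4, Z5}); total cost 9 + 3 = 12.
No covering selection has total cost below 12.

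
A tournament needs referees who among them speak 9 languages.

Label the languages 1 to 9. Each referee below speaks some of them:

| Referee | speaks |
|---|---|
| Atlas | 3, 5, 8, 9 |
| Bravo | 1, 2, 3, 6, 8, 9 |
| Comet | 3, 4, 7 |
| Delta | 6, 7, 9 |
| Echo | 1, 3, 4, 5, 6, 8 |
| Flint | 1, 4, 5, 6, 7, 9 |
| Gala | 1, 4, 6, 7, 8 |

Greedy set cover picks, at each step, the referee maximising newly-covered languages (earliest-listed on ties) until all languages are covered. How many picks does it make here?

2

Greedy: pick Bravo (covers 6 new) → pick Flint (covers 3 new). Total picks: 2.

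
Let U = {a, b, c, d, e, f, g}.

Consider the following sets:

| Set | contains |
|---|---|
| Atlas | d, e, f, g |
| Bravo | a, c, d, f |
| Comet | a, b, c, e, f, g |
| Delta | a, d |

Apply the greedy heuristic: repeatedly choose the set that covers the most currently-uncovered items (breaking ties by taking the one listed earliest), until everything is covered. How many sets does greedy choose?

Greedy: pick Comet (covers 6 new) → pick Atlas (covers 1 new). Total picks: 2.

2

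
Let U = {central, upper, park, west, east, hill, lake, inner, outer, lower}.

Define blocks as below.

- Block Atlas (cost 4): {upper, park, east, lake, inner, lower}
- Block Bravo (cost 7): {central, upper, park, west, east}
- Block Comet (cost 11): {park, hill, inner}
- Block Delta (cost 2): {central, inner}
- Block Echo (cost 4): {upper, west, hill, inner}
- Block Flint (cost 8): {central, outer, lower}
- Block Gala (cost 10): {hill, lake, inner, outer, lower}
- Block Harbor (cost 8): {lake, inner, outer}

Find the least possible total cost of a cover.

Atlas, Echo, Flint together cover every element (Atlas ∪ Echo ∪ Flint = {central, upper, park, west, east, hill, lake, inner, outer, lower}); total cost 4 + 4 + 8 = 16.
The greedy pick Atlas, Delta, Echo, Flint costs 18; no covering selection beats 16.

16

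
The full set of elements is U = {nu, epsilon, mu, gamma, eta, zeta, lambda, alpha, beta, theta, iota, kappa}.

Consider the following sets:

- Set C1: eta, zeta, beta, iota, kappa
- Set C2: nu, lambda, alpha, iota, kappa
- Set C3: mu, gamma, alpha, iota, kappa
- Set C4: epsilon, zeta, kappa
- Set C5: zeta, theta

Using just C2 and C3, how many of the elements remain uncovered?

Union of C2, C3 = {nu, mu, gamma, lambda, alpha, iota, kappa}.
Not covered: epsilon, eta, zeta, beta, theta — 5 elements.

5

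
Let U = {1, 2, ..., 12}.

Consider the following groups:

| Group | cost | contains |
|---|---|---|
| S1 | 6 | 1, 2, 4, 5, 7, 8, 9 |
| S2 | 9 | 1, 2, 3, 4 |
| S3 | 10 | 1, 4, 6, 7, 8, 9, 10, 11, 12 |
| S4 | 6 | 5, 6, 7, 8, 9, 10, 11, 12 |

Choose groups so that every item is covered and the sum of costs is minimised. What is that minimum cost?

S2, S4 together cover every item (S2 ∪ S4 = {1, 2, 3, 4, 5, 6, 7, 8, 9, 10, 11, 12}); total cost 9 + 6 = 15.
The greedy pick S4, S1, S2 costs 21; no covering selection beats 15.

15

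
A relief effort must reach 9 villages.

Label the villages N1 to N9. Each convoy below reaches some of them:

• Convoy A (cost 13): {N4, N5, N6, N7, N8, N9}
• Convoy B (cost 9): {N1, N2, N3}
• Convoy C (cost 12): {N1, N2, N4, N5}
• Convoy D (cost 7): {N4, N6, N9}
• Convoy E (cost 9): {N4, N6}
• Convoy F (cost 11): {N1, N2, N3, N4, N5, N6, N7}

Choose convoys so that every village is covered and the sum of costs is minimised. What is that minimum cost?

22

A, B together cover every village (A ∪ B = {N1, N2, N3, N4, N5, N6, N7, N8, N9}); total cost 13 + 9 = 22.
The greedy pick F, A costs 24; no covering selection beats 22.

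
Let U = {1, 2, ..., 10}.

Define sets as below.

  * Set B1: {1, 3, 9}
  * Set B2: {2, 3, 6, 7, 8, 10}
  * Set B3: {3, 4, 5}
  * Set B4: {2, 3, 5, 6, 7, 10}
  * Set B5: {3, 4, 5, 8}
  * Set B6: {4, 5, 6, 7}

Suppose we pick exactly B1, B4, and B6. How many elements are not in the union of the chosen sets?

Union of B1, B4, B6 = {1, 2, 3, 4, 5, 6, 7, 9, 10}.
Not covered: 8 — 1 element.

1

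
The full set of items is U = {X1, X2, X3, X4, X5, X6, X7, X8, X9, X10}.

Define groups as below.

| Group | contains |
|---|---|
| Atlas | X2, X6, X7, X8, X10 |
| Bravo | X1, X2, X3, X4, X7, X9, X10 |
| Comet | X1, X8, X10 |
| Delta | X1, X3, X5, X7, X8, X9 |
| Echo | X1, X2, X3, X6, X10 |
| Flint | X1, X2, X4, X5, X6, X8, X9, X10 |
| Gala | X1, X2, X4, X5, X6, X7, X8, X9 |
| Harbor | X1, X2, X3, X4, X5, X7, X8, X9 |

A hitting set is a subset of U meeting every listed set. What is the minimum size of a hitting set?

The 2 items {X8, X10} hit every group.
No single item lies in every group, so at least 2 are needed and 2 is optimal.

2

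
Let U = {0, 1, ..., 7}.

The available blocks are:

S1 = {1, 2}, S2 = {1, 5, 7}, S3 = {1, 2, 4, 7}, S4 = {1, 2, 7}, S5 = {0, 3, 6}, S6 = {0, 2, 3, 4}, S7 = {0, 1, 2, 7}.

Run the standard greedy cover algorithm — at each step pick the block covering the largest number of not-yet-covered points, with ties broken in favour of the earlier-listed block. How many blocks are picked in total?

3

Greedy: pick S3 (covers 4 new) → pick S5 (covers 3 new) → pick S2 (covers 1 new). Total picks: 3.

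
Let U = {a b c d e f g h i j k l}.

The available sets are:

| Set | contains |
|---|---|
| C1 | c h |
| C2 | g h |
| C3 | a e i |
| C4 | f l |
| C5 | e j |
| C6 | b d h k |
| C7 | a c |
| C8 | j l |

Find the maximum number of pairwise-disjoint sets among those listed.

C2, C4, C5, C7 are pairwise disjoint (C2={g,h}; C4={f,l}; C5={e,j}; C7={a,c}).
Every remaining set overlaps one of these, and no 5 of the listed sets are pairwise disjoint, so 4 is the maximum.

4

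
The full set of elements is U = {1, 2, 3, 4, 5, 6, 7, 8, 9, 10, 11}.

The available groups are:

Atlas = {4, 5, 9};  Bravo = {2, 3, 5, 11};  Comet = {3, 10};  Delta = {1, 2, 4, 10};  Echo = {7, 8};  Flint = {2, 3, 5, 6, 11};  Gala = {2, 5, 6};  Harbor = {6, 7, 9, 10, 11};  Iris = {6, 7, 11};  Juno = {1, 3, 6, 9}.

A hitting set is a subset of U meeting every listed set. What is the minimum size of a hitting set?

H = {1, 5, 7, 10} meets every group (each contains at least one member of H), and |H| = 4.
No choice of 3 elements meets every group, so 4 is the minimum.

4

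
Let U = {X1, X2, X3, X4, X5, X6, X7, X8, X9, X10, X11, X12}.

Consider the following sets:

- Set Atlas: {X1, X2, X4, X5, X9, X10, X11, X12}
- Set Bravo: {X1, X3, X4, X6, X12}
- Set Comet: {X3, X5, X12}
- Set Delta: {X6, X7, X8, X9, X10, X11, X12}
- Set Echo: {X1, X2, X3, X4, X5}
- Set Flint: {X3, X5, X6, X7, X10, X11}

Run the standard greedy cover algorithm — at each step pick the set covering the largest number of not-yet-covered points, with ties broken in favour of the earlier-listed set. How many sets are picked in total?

3

Greedy: pick Atlas (covers 8 new) → pick Delta (covers 3 new) → pick Bravo (covers 1 new). Total picks: 3.
(The true minimum cover uses only 2 sets, so greedy is not optimal here.)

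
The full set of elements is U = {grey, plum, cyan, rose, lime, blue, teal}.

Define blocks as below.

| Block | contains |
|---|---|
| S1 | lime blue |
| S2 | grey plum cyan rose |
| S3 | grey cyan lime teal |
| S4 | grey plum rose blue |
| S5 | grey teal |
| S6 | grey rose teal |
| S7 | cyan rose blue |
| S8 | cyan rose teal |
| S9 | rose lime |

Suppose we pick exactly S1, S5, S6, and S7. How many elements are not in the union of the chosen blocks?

Union of S1, S5, S6, S7 = {grey, cyan, rose, lime, blue, teal}.
Not covered: plum — 1 element.

1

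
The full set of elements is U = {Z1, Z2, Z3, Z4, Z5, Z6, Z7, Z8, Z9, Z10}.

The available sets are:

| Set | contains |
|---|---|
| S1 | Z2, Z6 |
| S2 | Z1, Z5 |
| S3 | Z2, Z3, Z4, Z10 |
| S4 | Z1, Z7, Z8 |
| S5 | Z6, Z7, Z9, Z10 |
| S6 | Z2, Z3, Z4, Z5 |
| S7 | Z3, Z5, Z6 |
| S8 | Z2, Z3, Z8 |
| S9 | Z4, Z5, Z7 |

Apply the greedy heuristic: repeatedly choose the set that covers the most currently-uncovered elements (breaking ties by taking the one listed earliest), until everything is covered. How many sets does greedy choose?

Greedy: pick S3 (covers 4 new) → pick S4 (covers 3 new) → pick S5 (covers 2 new) → pick S2 (covers 1 new). Total picks: 4.
(The true minimum cover uses only 3 sets, so greedy is not optimal here.)

4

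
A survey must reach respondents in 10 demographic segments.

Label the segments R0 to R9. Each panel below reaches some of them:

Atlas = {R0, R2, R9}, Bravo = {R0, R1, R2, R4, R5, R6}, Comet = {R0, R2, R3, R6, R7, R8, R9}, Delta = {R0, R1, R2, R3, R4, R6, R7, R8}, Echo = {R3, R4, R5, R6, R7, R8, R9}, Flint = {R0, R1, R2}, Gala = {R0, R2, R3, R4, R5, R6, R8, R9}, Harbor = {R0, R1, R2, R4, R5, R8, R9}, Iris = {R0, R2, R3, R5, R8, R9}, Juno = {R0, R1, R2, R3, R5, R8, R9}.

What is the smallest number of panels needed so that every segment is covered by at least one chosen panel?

2

Take {Echo, Harbor}. Their union is {R0, R1, R2, R3, R4, R5, R6, R7, R8, R9}, which is all 10 segments.
No single panel has all 10 segments (the largest, Delta, has 8), so 2 is optimal.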